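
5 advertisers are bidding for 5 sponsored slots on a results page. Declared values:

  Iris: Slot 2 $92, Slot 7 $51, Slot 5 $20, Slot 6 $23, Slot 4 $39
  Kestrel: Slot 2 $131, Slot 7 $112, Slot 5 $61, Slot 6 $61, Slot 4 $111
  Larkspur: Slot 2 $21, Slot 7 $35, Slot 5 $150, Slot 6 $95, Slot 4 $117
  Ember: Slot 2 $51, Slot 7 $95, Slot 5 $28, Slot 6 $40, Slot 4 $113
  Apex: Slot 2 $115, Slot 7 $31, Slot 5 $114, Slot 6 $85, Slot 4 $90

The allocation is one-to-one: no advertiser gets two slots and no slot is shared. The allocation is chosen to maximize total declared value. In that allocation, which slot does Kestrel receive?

Kestrel receives Slot 7.

Treat this as an assignment problem: match each advertiser to one slot.
Optimal: Iris→Slot 2 ($92), Kestrel→Slot 7 ($112), Larkspur→Slot 5 ($150), Ember→Slot 4 ($113), Apex→Slot 6 ($85) — total 92+112+150+113+85 = $552.
Checked against all permutations: $552 is optimal.
Kestrel's own top slot is Slot 2 ($131), but forcing Kestrel→Slot 2 and reassigning the rest optimally gives only $530 — worse by 22.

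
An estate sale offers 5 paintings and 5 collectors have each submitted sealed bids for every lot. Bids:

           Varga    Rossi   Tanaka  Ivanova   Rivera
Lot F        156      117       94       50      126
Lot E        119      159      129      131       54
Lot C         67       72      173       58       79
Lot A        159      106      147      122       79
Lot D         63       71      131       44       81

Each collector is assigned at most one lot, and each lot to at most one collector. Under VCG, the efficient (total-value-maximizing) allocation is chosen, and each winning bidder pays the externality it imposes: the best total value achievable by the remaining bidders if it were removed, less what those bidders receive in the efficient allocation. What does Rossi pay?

Efficient allocation: Varga→Lot F ($156), Rossi→Lot E ($159), Tanaka→Lot C ($173), Ivanova→Lot A ($122), Rivera→Lot D ($81); total welfare W = $691.
Rossi receives Lot E at value $159, so the others get W − 159 = $532.
Without Rossi: best allocation of the remaining 4 bidders over all 5 lots is Varga→Lot A ($159), Tanaka→Lot C ($173), Ivanova→Lot E ($131), Rivera→Lot F ($126), total $589.
VCG payment = (others' best without Rossi) − (others' welfare with Rossi) = 589 − 532 = $57.

Rossi pays $57.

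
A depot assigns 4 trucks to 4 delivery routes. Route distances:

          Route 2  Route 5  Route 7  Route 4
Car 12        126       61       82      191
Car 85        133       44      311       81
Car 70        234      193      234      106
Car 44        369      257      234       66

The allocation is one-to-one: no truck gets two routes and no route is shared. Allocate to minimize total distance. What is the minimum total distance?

Optimal: Car 12→Route 7 (82 km), Car 85→Route 5 (44 km), Car 70→Route 2 (234 km), Car 44→Route 4 (66 km) — total 82+44+234+66 = 426 km.
Row-greedy (each truck in turn takes its cheapest remaining route) gives 610 km, worse by 184.
Next-best assignment: Car 12→Route 2, Car 85→Route 5, Car 70→Route 7, Car 44→Route 4 = 470 km.
Every other assignment is strictly worse.

Min total: 426 km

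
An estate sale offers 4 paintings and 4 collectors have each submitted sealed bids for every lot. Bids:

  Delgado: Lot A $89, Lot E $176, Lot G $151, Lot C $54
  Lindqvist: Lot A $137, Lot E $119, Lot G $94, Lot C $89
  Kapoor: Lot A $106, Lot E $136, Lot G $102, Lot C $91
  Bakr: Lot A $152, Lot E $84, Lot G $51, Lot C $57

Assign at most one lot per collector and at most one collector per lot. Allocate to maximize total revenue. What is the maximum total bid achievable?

Maximum total: $528

Optimal: Delgado→Lot G ($151), Lindqvist→Lot C ($89), Kapoor→Lot E ($136), Bakr→Lot A ($152) — total 151+89+136+152 = $528.
Next-best assignment: Delgado→Lot E, Lindqvist→Lot C, Kapoor→Lot G, Bakr→Lot A = $519.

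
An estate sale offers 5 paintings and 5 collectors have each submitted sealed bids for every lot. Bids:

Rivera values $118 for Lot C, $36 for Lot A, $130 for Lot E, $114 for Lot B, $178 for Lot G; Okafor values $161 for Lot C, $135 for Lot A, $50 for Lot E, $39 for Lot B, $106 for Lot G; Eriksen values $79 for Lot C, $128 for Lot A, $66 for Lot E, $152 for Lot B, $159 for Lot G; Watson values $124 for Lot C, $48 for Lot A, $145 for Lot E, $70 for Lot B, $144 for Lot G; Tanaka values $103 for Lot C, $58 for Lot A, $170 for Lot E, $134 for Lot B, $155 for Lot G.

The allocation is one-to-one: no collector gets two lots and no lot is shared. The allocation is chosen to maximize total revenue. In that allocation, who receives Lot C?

Watson receives Lot C.

Optimal: Rivera→Lot G ($178), Okafor→Lot A ($135), Eriksen→Lot B ($152), Watson→Lot C ($124), Tanaka→Lot E ($170) — total 178+135+152+124+170 = $759.
Max-entry greedy (repeatedly take the single best remaining cell) gives $709, worse by 50.
Next-best assignment: Rivera→Lot G, Okafor→Lot C, Eriksen→Lot A, Watson→Lot E, Tanaka→Lot B = $746.
Swapping Eriksen↔Tanaka (Eriksen→Lot E $66, Tanaka→Lot B $134) loses 122.
Watson's own top lot is Lot E ($145), but forcing Watson→Lot E and reassigning the rest optimally gives only $746 — worse by 13.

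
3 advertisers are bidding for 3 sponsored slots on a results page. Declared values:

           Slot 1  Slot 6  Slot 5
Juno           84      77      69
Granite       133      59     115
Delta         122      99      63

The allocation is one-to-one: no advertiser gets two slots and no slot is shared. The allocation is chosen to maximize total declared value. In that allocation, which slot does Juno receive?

Juno receives Slot 6.

Optimal: Juno→Slot 6 ($77), Granite→Slot 5 ($115), Delta→Slot 1 ($122) — total 77+115+122 = $314.
Column-greedy (each slot in turn goes to its best remaining advertiser) gives $301, worse by 13.
Swapping Juno↔Delta (Juno→Slot 1 $84, Delta→Slot 6 $99) loses 16.
Every other assignment is strictly worse.
Juno's own top slot is Slot 1 ($84), but forcing Juno→Slot 1 and reassigning the rest optimally gives only $298 — worse by 16.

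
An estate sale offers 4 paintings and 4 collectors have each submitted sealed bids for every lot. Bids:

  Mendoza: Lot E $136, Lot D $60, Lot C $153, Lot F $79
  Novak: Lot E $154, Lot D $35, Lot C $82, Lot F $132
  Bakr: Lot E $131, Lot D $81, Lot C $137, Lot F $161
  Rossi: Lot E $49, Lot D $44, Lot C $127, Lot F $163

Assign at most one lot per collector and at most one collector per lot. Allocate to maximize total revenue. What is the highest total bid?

Max total: $551

Optimal: Mendoza→Lot C ($153), Novak→Lot E ($154), Bakr→Lot D ($81), Rossi→Lot F ($163) — total 153+154+81+163 = $551.
Row-greedy (each collector in turn takes its best remaining lot) gives $512, worse by 39.
Every other assignment is strictly worse.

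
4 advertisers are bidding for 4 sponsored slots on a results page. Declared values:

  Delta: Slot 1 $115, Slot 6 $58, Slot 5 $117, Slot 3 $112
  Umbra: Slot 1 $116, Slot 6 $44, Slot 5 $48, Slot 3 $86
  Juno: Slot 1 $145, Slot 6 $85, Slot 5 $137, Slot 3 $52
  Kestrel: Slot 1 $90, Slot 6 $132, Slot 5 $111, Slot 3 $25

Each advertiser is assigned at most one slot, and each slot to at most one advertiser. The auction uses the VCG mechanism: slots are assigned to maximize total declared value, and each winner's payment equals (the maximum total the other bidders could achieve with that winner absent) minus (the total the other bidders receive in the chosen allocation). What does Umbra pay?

Umbra pays $13.

Efficient allocation: Delta→Slot 3 ($112), Umbra→Slot 1 ($116), Juno→Slot 5 ($137), Kestrel→Slot 6 ($132); total welfare W = $497.
Umbra receives Slot 1 at value $116, so the others get W − 116 = $381.
Without Umbra: best allocation of the remaining 3 bidders over all 4 slots is Delta→Slot 5 ($117), Juno→Slot 1 ($145), Kestrel→Slot 6 ($132), total $394.
VCG payment = (others' best without Umbra) − (others' welfare with Umbra) = 394 − 381 = $13.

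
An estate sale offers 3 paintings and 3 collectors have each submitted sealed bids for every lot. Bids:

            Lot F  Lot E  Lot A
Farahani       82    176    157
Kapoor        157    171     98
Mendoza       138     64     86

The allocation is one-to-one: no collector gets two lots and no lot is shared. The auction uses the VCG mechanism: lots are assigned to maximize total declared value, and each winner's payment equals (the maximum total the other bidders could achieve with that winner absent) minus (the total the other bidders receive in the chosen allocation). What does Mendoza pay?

Mendoza pays $5.

Efficient allocation: Farahani→Lot A ($157), Kapoor→Lot E ($171), Mendoza→Lot F ($138); total welfare W = $466.
Mendoza receives Lot F at value $138, so the others get W − 138 = $328.
Without Mendoza: best allocation of the remaining 2 bidders over all 3 lots is Farahani→Lot E ($176), Kapoor→Lot F ($157), total $333.
VCG payment = (others' best without Mendoza) − (others' welfare with Mendoza) = 333 − 328 = $5.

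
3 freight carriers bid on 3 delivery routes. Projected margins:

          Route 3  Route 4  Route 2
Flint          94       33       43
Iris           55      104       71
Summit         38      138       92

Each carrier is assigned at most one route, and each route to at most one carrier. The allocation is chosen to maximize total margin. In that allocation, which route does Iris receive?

Treat this as an assignment problem: match each carrier to one route.
Optimal: Flint→Route 3 ($94k), Iris→Route 2 ($71k), Summit→Route 4 ($138k) — total 94+71+138 = $303k.
Row-greedy (each carrier in turn takes its best remaining route) gives $290k, worse by 13.
Next-best assignment: Flint→Route 3, Iris→Route 4, Summit→Route 2 = $290k.
Iris's own top route is Route 4 ($104k), but forcing Iris→Route 4 and reassigning the rest optimally gives only $290k — worse by 13.

Iris receives Route 2.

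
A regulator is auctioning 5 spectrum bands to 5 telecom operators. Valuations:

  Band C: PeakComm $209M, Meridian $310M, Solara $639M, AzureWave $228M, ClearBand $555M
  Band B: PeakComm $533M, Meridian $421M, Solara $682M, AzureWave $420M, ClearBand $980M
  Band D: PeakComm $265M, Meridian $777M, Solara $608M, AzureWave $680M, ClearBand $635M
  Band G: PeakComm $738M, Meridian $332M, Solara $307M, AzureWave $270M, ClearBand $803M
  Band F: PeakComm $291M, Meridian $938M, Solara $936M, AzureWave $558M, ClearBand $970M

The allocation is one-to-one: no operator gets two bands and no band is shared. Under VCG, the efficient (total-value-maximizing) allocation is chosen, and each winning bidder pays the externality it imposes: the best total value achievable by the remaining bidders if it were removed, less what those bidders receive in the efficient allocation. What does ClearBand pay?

ClearBand pays $43M.

Efficient allocation: PeakComm→Band G ($738M), Meridian→Band F ($938M), Solara→Band C ($639M), AzureWave→Band D ($680M), ClearBand→Band B ($980M); total welfare W = $3975M.
ClearBand receives Band B at value $980M, so the others get W − 980 = $2995M.
Without ClearBand: best allocation of the remaining 4 bidders over all 5 bands is PeakComm→Band G ($738M), Meridian→Band F ($938M), Solara→Band B ($682M), AzureWave→Band D ($680M), total $3038M.
VCG payment = (others' best without ClearBand) − (others' welfare with ClearBand) = 3038 − 2995 = $43M.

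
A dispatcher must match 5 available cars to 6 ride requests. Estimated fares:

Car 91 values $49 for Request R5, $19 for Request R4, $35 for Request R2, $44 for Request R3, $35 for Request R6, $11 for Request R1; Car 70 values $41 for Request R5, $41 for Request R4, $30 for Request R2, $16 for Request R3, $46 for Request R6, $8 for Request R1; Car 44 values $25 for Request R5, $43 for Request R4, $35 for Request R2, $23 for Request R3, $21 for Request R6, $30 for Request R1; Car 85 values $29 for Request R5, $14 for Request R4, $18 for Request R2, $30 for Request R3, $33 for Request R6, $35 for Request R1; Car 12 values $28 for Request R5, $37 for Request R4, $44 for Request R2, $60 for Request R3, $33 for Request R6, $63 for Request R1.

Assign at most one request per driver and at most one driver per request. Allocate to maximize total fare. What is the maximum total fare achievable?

Optimal: Car 91→Request R5 ($49), Car 70→Request R6 ($46), Car 44→Request R4 ($43), Car 85→Request R1 ($35), Car 12→Request R3 ($60) — total 49+46+43+35+60 = $233.
Max-entry greedy (repeatedly take the single best remaining cell) gives $231, worse by 2.
Swapping Car 91↔Car 44 (Car 91→Request R4 $19, Car 44→Request R5 $25) loses 48.
Checked against all permutations: $233 is optimal.

Maximum total: $233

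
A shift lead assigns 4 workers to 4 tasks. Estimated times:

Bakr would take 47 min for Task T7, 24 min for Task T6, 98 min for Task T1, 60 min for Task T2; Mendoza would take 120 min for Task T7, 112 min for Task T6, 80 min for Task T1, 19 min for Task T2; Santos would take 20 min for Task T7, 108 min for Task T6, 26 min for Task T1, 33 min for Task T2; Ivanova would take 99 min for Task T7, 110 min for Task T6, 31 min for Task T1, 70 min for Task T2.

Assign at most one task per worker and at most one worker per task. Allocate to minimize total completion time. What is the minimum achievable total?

This is a one-to-one assignment (minimum-cost bipartite matching).
Optimal: Bakr→Task T6 (24 min), Mendoza→Task T2 (19 min), Santos→Task T7 (20 min), Ivanova→Task T1 (31 min) — total 24+19+20+31 = 94 min.

Minimum total: 94 min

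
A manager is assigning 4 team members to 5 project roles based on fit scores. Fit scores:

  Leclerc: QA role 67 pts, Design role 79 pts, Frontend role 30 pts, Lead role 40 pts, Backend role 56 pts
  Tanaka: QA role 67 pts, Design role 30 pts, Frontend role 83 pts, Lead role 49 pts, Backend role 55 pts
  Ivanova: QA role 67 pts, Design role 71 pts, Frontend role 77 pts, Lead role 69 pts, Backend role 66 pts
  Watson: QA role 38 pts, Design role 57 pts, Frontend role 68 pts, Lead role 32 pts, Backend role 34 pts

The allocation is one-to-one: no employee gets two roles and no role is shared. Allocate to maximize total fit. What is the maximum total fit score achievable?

This is the linear assignment problem.
Optimal: Leclerc→Design role (79 pts), Tanaka→QA role (67 pts), Ivanova→Lead role (69 pts), Watson→Frontend role (68 pts) — total 79+67+69+68 = 283 pts.
Max-entry greedy (repeatedly take the single best remaining cell) gives 269 pts, worse by 14.

Maximum total: 283 pts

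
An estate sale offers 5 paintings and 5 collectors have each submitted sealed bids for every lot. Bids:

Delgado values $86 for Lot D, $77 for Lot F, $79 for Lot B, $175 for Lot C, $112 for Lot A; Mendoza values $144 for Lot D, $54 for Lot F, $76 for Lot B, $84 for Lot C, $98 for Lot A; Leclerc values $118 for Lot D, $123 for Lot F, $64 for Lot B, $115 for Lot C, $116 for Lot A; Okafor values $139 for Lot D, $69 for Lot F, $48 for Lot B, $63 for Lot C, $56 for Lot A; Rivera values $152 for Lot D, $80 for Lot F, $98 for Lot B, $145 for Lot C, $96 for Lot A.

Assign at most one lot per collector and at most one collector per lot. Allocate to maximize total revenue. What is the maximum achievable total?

Maximum total: $633

Optimal: Delgado→Lot C ($175), Mendoza→Lot A ($98), Leclerc→Lot F ($123), Okafor→Lot D ($139), Rivera→Lot B ($98) — total 175+98+123+139+98 = $633.
Column-greedy (each lot in turn goes to its best remaining collector) gives $494, worse by 139.
Next-best assignment: Delgado→Lot C, Mendoza→Lot B, Leclerc→Lot F, Okafor→Lot D, Rivera→Lot A = $609.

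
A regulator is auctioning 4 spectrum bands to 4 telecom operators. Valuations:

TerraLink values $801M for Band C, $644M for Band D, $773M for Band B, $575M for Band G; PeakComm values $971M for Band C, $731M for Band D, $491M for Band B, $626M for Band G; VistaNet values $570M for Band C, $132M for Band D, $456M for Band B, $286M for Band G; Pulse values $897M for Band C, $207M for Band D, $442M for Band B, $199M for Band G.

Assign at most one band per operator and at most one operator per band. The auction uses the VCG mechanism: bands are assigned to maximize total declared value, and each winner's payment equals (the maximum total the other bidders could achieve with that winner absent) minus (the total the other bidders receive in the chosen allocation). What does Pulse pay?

Pulse pays $284M.

Efficient allocation: TerraLink→Band B ($773M), PeakComm→Band D ($731M), VistaNet→Band G ($286M), Pulse→Band C ($897M); total welfare W = $2687M.
Pulse receives Band C at value $897M, so the others get W − 897 = $1790M.
Without Pulse: best allocation of the remaining 3 bidders over all 4 bands is TerraLink→Band B ($773M), PeakComm→Band D ($731M), VistaNet→Band C ($570M), total $2074M.
VCG payment = (others' best without Pulse) − (others' welfare with Pulse) = 2074 − 1790 = $284M.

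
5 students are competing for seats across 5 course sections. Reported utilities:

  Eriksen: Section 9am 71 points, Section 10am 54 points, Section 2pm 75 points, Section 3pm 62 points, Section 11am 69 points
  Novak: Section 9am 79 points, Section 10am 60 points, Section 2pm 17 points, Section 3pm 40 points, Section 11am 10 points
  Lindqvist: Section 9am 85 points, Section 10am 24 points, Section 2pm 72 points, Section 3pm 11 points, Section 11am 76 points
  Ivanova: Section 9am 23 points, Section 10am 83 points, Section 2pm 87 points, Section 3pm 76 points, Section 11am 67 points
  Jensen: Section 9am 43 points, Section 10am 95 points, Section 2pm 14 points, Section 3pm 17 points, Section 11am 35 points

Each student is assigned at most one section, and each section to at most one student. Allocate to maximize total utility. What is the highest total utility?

Maximum total: 401 points

Optimal: Eriksen→Section 2pm (75 points), Novak→Section 9am (79 points), Lindqvist→Section 11am (76 points), Ivanova→Section 3pm (76 points), Jensen→Section 10am (95 points) — total 75+79+76+76+95 = 401 points.
Row-greedy (each student in turn takes its best remaining section) gives 330 points, worse by 71.
Next-best assignment: Eriksen→Section 3pm, Novak→Section 9am, Lindqvist→Section 11am, Ivanova→Section 2pm, Jensen→Section 10am = 399 points.
Swapping Jensen↔Eriksen (Jensen→Section 2pm 14 points, Eriksen→Section 10am 54 points) loses 102.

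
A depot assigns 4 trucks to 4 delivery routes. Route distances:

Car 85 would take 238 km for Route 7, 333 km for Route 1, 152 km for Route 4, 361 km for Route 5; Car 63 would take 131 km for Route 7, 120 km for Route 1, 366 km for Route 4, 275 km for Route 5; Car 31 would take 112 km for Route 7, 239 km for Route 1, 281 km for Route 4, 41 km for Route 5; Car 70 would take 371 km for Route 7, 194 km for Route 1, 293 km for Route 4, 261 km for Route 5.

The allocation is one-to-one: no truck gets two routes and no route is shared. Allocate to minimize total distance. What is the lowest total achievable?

Optimal: Car 85→Route 4 (152 km), Car 63→Route 7 (131 km), Car 31→Route 5 (41 km), Car 70→Route 1 (194 km) — total 152+131+41+194 = 518 km.
Min-entry greedy (repeatedly take the single cheapest remaining cell) gives 684 km, worse by 166.
Swapping Car 85↔Car 31 (Car 85→Route 5 361 km, Car 31→Route 4 281 km) adds 449.
Checked against all permutations: 518 km is optimal.

Min total: 518 km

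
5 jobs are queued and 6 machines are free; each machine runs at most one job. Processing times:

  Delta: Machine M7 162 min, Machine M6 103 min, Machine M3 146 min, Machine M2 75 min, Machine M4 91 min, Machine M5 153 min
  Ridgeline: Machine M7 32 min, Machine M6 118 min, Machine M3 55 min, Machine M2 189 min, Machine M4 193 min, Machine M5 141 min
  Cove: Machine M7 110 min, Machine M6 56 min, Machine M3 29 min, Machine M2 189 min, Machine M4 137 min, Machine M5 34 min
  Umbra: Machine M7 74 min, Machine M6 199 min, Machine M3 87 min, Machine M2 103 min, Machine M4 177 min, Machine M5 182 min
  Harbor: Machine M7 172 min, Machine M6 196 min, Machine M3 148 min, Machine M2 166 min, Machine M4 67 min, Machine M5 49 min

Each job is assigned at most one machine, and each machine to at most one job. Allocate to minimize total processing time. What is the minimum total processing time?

Treat this as an assignment problem: match each job to one machine.
Optimal: Delta→Machine M2 (75 min), Ridgeline→Machine M7 (32 min), Cove→Machine M5 (34 min), Umbra→Machine M3 (87 min), Harbor→Machine M4 (67 min) — total 75+32+34+87+67 = 295 min.
Row-greedy (each job in turn takes its cheapest remaining machine) gives 362 min, worse by 67.
Next-best assignment: Delta→Machine M2, Ridgeline→Machine M7, Cove→Machine M6, Umbra→Machine M3, Harbor→Machine M5 = 299 min.
Swapping Umbra↔Ridgeline (Umbra→Machine M7 74 min, Ridgeline→Machine M3 55 min) adds 10.
No other one-to-one assignment undercuts 295 min.

Min total: 295 min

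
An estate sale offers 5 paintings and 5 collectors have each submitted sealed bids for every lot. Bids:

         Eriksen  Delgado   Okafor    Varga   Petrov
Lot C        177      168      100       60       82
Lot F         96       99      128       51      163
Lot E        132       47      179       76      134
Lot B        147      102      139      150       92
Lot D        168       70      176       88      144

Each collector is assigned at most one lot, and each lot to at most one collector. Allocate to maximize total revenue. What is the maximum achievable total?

Max total: $828

Optimal: Eriksen→Lot D ($168), Delgado→Lot C ($168), Okafor→Lot E ($179), Varga→Lot B ($150), Petrov→Lot F ($163) — total 168+168+179+150+163 = $828.
Column-greedy (each lot in turn goes to its best remaining collector) gives $739, worse by 89.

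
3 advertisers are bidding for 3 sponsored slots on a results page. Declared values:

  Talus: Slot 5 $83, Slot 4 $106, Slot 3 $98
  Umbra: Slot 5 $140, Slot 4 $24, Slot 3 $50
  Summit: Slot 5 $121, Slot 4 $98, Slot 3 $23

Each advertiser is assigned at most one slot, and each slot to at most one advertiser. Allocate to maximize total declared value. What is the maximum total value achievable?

This is the linear assignment problem.
Optimal: Talus→Slot 3 ($98), Umbra→Slot 5 ($140), Summit→Slot 4 ($98) — total 98+140+98 = $336.
Max-entry greedy (repeatedly take the single best remaining cell) gives $269, worse by 67.
Next-best assignment: Talus→Slot 4, Umbra→Slot 3, Summit→Slot 5 = $277.

Maximum total: $336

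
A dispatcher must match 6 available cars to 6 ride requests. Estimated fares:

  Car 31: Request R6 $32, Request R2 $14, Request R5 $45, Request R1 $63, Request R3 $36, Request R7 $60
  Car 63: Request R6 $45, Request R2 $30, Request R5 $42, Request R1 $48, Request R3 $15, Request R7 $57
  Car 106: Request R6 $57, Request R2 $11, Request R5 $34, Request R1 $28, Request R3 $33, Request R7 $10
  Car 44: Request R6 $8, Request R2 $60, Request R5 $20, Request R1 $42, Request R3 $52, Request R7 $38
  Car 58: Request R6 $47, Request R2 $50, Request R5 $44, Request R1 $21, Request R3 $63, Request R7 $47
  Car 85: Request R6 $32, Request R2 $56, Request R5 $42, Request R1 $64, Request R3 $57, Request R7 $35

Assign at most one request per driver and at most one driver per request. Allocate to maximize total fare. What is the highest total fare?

This is the linear assignment problem.
Optimal: Car 31→Request R5 ($45), Car 63→Request R7 ($57), Car 106→Request R6 ($57), Car 44→Request R2 ($60), Car 58→Request R3 ($63), Car 85→Request R1 ($64) — total 45+57+57+60+63+64 = $346.
Row-greedy (each driver in turn takes its best remaining request) gives $342, worse by 4.
Swapping Car 31↔Car 85 (Car 31→Request R1 $63, Car 85→Request R5 $42) loses 4.
Checked against all permutations: $346 is optimal.

Maximum total: $346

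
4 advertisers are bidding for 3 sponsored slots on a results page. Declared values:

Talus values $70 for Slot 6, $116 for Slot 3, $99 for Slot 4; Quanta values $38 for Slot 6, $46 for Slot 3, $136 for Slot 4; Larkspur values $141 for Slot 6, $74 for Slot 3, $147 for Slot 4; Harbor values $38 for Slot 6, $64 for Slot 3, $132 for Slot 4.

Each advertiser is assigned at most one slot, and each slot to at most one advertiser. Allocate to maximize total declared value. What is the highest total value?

Treat this as an assignment problem: match each advertiser to one slot.
Optimal: Larkspur→Slot 6 ($141), Talus→Slot 3 ($116), Quanta→Slot 4 ($136) — total 141+116+136 = $393.
Max-entry greedy (repeatedly take the single best remaining cell) gives $301, worse by 92.
Next-best assignment: Larkspur→Slot 6, Talus→Slot 3, Harbor→Slot 4 = $389.

Max total: $393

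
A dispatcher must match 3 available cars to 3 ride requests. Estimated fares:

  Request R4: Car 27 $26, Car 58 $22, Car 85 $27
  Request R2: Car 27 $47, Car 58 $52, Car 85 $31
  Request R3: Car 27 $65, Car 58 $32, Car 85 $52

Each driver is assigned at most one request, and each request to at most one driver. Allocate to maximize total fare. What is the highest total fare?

Optimal: Car 27→Request R3 ($65), Car 58→Request R2 ($52), Car 85→Request R4 ($27) — total 65+52+27 = $144.
Next-best assignment: Car 27→Request R4, Car 58→Request R2, Car 85→Request R3 = $130.

Maximum total: $144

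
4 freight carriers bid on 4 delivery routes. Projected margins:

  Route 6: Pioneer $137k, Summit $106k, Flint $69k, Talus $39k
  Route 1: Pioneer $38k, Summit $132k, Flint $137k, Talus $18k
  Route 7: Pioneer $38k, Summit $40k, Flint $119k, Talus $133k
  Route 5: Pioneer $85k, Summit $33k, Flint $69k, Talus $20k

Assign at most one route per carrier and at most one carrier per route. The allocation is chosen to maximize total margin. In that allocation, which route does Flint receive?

Optimal: Pioneer→Route 6 ($137k), Summit→Route 1 ($132k), Flint→Route 5 ($69k), Talus→Route 7 ($133k) — total 137+132+69+133 = $471k.
Row-greedy (each carrier in turn takes its best remaining route) gives $408k, worse by 63.
Flint's own top route is Route 1 ($137k), but forcing Flint→Route 1 and reassigning the rest optimally gives only $461k — worse by 10.

Flint receives Route 5.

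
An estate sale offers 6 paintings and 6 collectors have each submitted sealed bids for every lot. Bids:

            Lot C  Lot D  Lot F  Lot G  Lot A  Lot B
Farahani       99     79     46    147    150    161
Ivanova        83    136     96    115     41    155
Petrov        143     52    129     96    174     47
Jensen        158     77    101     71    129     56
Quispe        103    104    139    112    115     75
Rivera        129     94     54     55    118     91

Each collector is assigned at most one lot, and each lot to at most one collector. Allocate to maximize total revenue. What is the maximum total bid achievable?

Max total: $867

Treat this as an assignment problem: match each collector to one lot.
Optimal: Farahani→Lot G ($147), Ivanova→Lot B ($155), Petrov→Lot A ($174), Jensen→Lot C ($158), Quispe→Lot F ($139), Rivera→Lot D ($94) — total 147+155+174+158+139+94 = $867.
Row-greedy (each collector in turn takes its best remaining lot) gives $823, worse by 44.
No other one-to-one assignment exceeds $867.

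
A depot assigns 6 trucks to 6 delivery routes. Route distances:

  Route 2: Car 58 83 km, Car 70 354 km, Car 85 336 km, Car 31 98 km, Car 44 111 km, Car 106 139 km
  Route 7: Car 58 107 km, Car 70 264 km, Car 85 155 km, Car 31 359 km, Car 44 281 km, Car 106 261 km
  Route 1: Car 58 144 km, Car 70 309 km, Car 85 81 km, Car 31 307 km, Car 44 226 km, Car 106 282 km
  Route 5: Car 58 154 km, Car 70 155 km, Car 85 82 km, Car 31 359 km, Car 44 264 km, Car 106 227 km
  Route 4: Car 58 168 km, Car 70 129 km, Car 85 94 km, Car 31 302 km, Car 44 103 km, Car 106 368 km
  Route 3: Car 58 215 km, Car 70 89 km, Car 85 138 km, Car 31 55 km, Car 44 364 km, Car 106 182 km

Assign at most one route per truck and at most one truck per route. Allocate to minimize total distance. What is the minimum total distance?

Min total: 640 km

This is the linear assignment problem.
Optimal: Car 58→Route 7 (107 km), Car 70→Route 5 (155 km), Car 85→Route 1 (81 km), Car 31→Route 3 (55 km), Car 44→Route 4 (103 km), Car 106→Route 2 (139 km) — total 107+155+81+55+103+139 = 640 km.
Min-entry greedy (repeatedly take the single cheapest remaining cell) gives 738 km, worse by 98.
Swapping Car 44↔Car 106 (Car 44→Route 2 111 km, Car 106→Route 4 368 km) adds 237.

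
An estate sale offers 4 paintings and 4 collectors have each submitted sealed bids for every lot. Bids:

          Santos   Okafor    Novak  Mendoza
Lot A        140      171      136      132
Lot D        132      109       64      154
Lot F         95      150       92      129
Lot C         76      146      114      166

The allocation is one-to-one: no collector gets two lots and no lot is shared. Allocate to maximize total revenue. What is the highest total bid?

This is a one-to-one assignment (maximum-weight bipartite matching).
Optimal: Santos→Lot D ($132), Okafor→Lot F ($150), Novak→Lot A ($136), Mendoza→Lot C ($166) — total 132+150+136+166 = $584.
Column-greedy (each lot in turn goes to its best remaining collector) gives $534, worse by 50.
Next-best assignment: Santos→Lot D, Okafor→Lot A, Novak→Lot F, Mendoza→Lot C = $561.
Swapping Mendoza↔Santos (Mendoza→Lot D $154, Santos→Lot C $76) loses 68.

Maximum total: $584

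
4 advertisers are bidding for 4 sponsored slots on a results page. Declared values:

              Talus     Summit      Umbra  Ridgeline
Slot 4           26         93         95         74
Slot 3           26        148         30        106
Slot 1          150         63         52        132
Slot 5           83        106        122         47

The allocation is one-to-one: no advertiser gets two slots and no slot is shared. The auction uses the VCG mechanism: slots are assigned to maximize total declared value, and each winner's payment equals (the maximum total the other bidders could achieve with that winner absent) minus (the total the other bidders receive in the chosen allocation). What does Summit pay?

Efficient allocation: Talus→Slot 1 ($150), Summit→Slot 3 ($148), Umbra→Slot 5 ($122), Ridgeline→Slot 4 ($74); total welfare W = $494.
Summit receives Slot 3 at value $148, so the others get W − 148 = $346.
Without Summit: best allocation of the remaining 3 bidders over all 4 slots is Talus→Slot 1 ($150), Umbra→Slot 5 ($122), Ridgeline→Slot 3 ($106), total $378.
VCG payment = (others' best without Summit) − (others' welfare with Summit) = 378 − 346 = $32.

Summit pays $32.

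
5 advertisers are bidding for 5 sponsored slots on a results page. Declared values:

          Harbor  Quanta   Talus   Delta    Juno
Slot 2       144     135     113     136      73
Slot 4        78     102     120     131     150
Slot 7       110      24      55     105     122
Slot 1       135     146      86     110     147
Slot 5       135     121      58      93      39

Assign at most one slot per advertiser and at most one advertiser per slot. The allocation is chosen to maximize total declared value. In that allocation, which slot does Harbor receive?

Optimal: Harbor→Slot 5 ($135), Quanta→Slot 1 ($146), Talus→Slot 4 ($120), Delta→Slot 2 ($136), Juno→Slot 7 ($122) — total 135+146+120+136+122 = $659.
Column-greedy (each slot in turn goes to its best remaining advertiser) gives $603, worse by 56.
Next-best assignment: Harbor→Slot 5, Quanta→Slot 1, Talus→Slot 2, Delta→Slot 7, Juno→Slot 4 = $649.
Swapping Harbor↔Delta (Harbor→Slot 2 $144, Delta→Slot 5 $93) loses 34.
Harbor's own top slot is Slot 2 ($144), but forcing Harbor→Slot 2 and reassigning the rest optimally gives only $637 — worse by 22.

Harbor receives Slot 5.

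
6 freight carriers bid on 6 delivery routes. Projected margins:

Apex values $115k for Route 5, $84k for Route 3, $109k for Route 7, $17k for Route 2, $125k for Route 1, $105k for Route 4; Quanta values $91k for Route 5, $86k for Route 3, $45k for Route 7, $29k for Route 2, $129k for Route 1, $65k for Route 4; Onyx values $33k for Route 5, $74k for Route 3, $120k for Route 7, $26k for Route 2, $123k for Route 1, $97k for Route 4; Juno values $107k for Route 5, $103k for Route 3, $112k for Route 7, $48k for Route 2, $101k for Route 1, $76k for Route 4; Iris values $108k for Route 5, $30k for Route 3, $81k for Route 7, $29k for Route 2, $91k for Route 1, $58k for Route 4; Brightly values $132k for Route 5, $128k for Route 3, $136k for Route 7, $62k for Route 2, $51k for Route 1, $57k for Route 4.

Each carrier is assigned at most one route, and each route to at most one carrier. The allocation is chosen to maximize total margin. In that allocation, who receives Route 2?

Juno receives Route 2.

Optimal: Apex→Route 4 ($105k), Quanta→Route 1 ($129k), Onyx→Route 7 ($120k), Juno→Route 2 ($48k), Iris→Route 5 ($108k), Brightly→Route 3 ($128k) — total 105+129+120+48+108+128 = $638k.
Checked against all permutations: $638k is optimal.
Juno's own top route is Route 7 ($112k), but forcing Juno→Route 7 and reassigning the rest optimally gives only $610k — worse by 28.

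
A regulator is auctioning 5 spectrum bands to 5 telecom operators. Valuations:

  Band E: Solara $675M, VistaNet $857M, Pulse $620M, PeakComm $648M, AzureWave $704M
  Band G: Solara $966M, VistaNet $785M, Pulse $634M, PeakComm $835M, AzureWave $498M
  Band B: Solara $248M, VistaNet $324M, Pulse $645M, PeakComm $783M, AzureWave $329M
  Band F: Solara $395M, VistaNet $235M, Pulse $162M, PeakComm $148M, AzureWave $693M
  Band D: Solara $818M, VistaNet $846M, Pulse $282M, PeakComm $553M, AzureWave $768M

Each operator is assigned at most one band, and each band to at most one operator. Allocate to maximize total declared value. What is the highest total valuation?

Maximum total: $3908M

Optimal: Solara→Band G ($966M), VistaNet→Band D ($846M), Pulse→Band E ($620M), PeakComm→Band B ($783M), AzureWave→Band F ($693M) — total 966+846+620+783+693 = $3908M.
Row-greedy (each operator in turn takes its best remaining band) gives $3714M, worse by 194.
No other one-to-one assignment exceeds $3908M.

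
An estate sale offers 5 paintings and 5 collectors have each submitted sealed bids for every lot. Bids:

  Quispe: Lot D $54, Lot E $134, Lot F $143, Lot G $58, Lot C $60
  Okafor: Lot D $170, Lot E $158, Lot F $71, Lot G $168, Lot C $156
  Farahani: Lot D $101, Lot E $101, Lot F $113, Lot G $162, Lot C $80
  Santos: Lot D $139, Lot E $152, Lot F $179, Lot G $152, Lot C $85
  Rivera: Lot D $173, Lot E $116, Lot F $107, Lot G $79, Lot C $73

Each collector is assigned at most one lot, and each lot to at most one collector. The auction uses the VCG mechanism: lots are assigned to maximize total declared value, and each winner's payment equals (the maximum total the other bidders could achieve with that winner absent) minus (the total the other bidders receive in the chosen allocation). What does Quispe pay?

Efficient allocation: Quispe→Lot E ($134), Okafor→Lot C ($156), Farahani→Lot G ($162), Santos→Lot F ($179), Rivera→Lot D ($173); total welfare W = $804.
Quispe receives Lot E at value $134, so the others get W − 134 = $670.
Without Quispe: best allocation of the remaining 4 bidders over all 5 lots is Okafor→Lot E ($158), Farahani→Lot G ($162), Santos→Lot F ($179), Rivera→Lot D ($173), total $672.
VCG payment = (others' best without Quispe) − (others' welfare with Quispe) = 672 − 670 = $2.

Quispe pays $2.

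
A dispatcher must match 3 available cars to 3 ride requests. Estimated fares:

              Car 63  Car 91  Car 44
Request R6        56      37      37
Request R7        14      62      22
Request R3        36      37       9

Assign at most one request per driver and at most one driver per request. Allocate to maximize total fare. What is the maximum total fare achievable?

Optimal: Car 63→Request R3 ($36), Car 91→Request R7 ($62), Car 44→Request R6 ($37) — total 36+62+37 = $135.
Column-greedy (each request in turn goes to its best remaining driver) gives $127, worse by 8.

Maximum total: $135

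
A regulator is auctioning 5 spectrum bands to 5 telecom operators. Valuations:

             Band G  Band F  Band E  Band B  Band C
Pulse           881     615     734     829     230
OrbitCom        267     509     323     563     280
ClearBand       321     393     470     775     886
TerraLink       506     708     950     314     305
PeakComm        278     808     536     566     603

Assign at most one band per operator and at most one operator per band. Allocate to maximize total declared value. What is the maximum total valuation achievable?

Treat this as an assignment problem: match each operator to one band.
Optimal: Pulse→Band G ($881M), OrbitCom→Band B ($563M), ClearBand→Band C ($886M), TerraLink→Band E ($950M), PeakComm→Band F ($808M) — total 881+563+886+950+808 = $4088M.
Column-greedy (each band in turn goes to its best remaining operator) gives $3694M, worse by 394.
Swapping Pulse↔ClearBand (Pulse→Band C $230M, ClearBand→Band G $321M) loses 1216.

Max total: $4088M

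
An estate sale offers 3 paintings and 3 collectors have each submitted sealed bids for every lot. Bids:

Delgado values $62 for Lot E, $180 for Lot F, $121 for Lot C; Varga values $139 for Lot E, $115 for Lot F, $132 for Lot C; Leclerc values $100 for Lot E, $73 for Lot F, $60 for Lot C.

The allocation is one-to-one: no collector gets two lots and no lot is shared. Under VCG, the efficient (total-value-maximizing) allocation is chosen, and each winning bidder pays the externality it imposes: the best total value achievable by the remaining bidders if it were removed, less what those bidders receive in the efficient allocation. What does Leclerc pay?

Efficient allocation: Delgado→Lot F ($180), Varga→Lot C ($132), Leclerc→Lot E ($100); total welfare W = $412.
Leclerc receives Lot E at value $100, so the others get W − 100 = $312.
Without Leclerc: best allocation of the remaining 2 bidders over all 3 lots is Delgado→Lot F ($180), Varga→Lot E ($139), total $319.
VCG payment = (others' best without Leclerc) − (others' welfare with Leclerc) = 319 − 312 = $7.

Leclerc pays $7.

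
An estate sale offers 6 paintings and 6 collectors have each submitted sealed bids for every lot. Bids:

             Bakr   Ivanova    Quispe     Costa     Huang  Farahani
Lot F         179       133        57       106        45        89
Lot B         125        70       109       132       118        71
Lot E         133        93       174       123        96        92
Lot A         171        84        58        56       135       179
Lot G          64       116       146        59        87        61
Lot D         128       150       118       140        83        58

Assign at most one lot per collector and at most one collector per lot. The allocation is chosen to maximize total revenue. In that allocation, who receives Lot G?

Ivanova receives Lot G.

This is a one-to-one assignment (maximum-weight bipartite matching).
Optimal: Bakr→Lot F ($179), Ivanova→Lot G ($116), Quispe→Lot E ($174), Costa→Lot D ($140), Huang→Lot B ($118), Farahani→Lot A ($179) — total 179+116+174+140+118+179 = $906.
Max-entry greedy (repeatedly take the single best remaining cell) gives $901, worse by 5.
Next-best assignment: Bakr→Lot F, Ivanova→Lot D, Quispe→Lot E, Costa→Lot B, Huang→Lot G, Farahani→Lot A = $901.
Swapping Bakr↔Huang (Bakr→Lot B $125, Huang→Lot F $45) loses 127.
Every other assignment is strictly worse.
Ivanova's own top lot is Lot D ($150), but forcing Ivanova→Lot D and reassigning the rest optimally gives only $901 — worse by 5.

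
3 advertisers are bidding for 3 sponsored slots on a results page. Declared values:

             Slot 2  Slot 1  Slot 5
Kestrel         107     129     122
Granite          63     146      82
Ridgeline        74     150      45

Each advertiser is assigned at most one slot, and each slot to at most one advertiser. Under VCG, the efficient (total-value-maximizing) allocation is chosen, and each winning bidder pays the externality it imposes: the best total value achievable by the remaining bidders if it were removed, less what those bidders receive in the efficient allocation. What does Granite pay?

Efficient allocation: Kestrel→Slot 5 ($122), Granite→Slot 1 ($146), Ridgeline→Slot 2 ($74); total welfare W = $342.
Granite receives Slot 1 at value $146, so the others get W − 146 = $196.
Without Granite: best allocation of the remaining 2 bidders over all 3 slots is Kestrel→Slot 5 ($122), Ridgeline→Slot 1 ($150), total $272.
VCG payment = (others' best without Granite) − (others' welfare with Granite) = 272 − 196 = $76.

Granite pays $76.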